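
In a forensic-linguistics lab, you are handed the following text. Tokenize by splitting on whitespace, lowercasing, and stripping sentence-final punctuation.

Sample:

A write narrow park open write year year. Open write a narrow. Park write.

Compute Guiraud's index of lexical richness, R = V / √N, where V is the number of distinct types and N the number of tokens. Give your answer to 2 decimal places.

N = 14, V = 6.
√N = 3.741657
R = 6 / 3.741657 = 1.60

1.60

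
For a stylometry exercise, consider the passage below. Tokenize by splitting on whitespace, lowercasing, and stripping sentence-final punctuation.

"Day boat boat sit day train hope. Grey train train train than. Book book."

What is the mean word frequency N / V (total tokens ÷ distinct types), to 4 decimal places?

N = 14 tokens, V = 8 types.
Mean frequency = N / V = 14 / 8 = 1.7500

1.7500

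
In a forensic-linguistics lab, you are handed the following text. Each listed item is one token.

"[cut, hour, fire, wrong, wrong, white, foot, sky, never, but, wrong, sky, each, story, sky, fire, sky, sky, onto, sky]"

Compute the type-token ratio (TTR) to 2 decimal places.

0.60

N = 20 tokens, V = 12 types.
TTR = V / N = 12 / 20 = 0.60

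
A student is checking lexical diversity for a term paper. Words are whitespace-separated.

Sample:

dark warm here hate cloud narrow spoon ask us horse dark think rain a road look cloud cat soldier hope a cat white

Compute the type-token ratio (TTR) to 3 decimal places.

0.826

N = 23 tokens, V = 19 types.
TTR = V / N = 19 / 23 = 0.826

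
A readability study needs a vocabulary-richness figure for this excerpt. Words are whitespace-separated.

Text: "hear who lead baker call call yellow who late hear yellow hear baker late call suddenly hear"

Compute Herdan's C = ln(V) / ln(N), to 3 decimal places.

N = 17, V = 8.
ln(V) = 2.079442, ln(N) = 2.833213
C = 2.079442 / 2.833213 = 0.734

0.734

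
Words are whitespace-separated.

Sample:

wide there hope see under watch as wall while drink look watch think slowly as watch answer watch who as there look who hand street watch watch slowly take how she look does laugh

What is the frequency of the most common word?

Frequencies: watch:6, as:3, look:3, there:2, slowly:2, who:2, wide:1, hope:1, see:1, under:1, wall:1, while:1, drink:1, think:1, answer:1, hand:1, street:1, take:1, how:1, she:1, … (2 more, each freq 1)
Most common: 'watch' with frequency 6.

6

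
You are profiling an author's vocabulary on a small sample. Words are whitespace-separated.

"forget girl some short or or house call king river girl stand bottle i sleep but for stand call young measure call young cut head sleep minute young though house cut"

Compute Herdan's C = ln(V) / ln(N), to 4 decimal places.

N = 31, V = 21.
ln(V) = 3.044522, ln(N) = 3.433987
C = 3.044522 / 3.433987 = 0.8866

0.8866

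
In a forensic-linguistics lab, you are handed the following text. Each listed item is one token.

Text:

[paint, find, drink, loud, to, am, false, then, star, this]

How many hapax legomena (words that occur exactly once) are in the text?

Frequencies: paint:1, find:1, drink:1, loud:1, to:1, am:1, false:1, then:1, star:1, this:1
Hapax (freq=1): am, drink, false, find, loud, paint, star, then, this, to

10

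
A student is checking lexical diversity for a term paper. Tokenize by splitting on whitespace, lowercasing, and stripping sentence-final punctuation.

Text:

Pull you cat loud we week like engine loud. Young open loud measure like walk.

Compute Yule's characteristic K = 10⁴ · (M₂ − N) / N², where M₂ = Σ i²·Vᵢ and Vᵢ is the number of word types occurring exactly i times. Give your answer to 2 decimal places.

355.56

Frequencies: loud:3, like:2, pull:1, you:1, cat:1, we:1, week:1, engine:1, young:1, open:1, measure:1, walk:1
N = 15. Frequency spectrum: V_1=10, V_2=1, V_3=1
M₂ = 1²·10 + 2²·1 + 3²·1 = 23
K = 10000 × (23 − 15) / 15² = 355.56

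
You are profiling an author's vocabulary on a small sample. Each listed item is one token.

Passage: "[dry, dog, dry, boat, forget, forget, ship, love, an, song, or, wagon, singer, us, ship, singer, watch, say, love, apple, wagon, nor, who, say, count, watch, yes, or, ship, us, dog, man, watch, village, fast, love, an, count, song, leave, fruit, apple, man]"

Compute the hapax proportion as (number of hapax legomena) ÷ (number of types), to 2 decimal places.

Frequencies: ship:3, love:3, watch:3, dry:2, dog:2, forget:2, an:2, song:2, or:2, wagon:2, singer:2, us:2, say:2, apple:2, count:2, man:2, boat:1, nor:1, who:1, yes:1, … (4 more, each freq 1)
Hapax count = 8; type count = 24.
Ratio = 8 / 24 = 0.33

0.33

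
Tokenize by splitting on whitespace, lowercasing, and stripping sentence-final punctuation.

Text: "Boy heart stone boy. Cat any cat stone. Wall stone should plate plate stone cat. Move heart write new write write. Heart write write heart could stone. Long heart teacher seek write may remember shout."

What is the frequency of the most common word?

6

Frequencies: write:6, heart:5, stone:5, cat:3, boy:2, plate:2, any:1, wall:1, should:1, move:1, new:1, could:1, long:1, teacher:1, seek:1, may:1, remember:1, shout:1
Most common: 'write' with frequency 6.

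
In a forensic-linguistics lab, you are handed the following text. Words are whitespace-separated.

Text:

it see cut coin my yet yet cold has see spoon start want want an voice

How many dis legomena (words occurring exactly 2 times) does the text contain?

Frequencies: see:2, yet:2, want:2, it:1, cut:1, coin:1, my:1, cold:1, has:1, spoon:1, start:1, an:1, voice:1
Words with frequency 2: see, want, yet

3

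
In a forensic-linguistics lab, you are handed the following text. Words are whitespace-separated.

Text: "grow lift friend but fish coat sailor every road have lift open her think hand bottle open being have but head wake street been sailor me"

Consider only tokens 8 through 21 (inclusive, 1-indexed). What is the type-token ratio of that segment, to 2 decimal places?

0.86

Segment tokens 8–21: every, road, have, lift, open, her, think, hand, bottle, open, being, have, but, head
Segment N = 14, segment V = 12.
TTR = 12 / 14 = 0.86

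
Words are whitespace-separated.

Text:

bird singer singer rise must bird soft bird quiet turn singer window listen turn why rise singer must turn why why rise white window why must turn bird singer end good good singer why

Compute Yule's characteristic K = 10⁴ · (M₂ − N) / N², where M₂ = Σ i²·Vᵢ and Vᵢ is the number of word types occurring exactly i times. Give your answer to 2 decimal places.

Frequencies: singer:6, why:5, bird:4, turn:4, rise:3, must:3, window:2, good:2, soft:1, quiet:1, listen:1, white:1, end:1
N = 34. Frequency spectrum: V_1=5, V_2=2, V_3=2, V_4=2, V_5=1, V_6=1
M₂ = 1²·5 + 2²·2 + 3²·2 + 4²·2 + 5²·1 + 6²·1 = 124
K = 10000 × (124 − 34) / 34² = 778.55

778.55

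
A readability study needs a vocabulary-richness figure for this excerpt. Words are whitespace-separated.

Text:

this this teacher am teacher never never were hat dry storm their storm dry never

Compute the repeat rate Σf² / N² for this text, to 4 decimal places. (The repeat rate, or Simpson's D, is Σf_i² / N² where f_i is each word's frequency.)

0.1289

Frequencies: never:3, this:2, teacher:2, dry:2, storm:2, am:1, were:1, hat:1, their:1
Σf² = 29; N² = 225
Repeat rate = 29 / 225 = 0.1289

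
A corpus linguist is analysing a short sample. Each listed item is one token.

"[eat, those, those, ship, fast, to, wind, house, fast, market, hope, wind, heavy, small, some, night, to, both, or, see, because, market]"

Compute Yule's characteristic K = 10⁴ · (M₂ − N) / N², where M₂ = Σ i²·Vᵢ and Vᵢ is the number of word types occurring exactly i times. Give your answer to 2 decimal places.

Frequencies: those:2, fast:2, to:2, wind:2, market:2, eat:1, ship:1, house:1, hope:1, heavy:1, small:1, some:1, night:1, both:1, or:1, see:1, because:1
N = 22. Frequency spectrum: V_1=12, V_2=5
M₂ = 1²·12 + 2²·5 = 32
K = 10000 × (32 − 22) / 22² = 206.61

206.61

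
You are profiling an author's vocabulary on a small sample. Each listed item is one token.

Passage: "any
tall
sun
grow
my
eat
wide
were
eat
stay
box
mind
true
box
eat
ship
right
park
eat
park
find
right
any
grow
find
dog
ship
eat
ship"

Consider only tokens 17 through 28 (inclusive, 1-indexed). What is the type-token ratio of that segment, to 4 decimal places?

Segment tokens 17–28: right, park, eat, park, find, right, any, grow, find, dog, ship, eat
Segment N = 12, segment V = 8.
TTR = 8 / 12 = 0.6667

0.6667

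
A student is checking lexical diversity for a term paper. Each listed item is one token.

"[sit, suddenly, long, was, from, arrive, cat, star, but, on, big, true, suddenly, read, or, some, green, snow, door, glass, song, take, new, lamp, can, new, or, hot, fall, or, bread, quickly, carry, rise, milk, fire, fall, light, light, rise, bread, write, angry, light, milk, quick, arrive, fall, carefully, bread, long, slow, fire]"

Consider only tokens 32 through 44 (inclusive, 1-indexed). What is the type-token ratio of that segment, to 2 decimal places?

Segment tokens 32–44: quickly, carry, rise, milk, fire, fall, light, light, rise, bread, write, angry, light
Segment N = 13, segment V = 10.
TTR = 10 / 13 = 0.77

0.77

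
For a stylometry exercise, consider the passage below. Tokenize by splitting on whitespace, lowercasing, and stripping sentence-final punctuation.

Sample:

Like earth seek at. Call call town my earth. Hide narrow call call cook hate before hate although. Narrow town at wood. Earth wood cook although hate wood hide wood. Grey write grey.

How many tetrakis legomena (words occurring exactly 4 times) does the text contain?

2

Frequencies: call:4, wood:4, earth:3, hate:3, at:2, town:2, hide:2, narrow:2, cook:2, although:2, grey:2, like:1, seek:1, my:1, before:1, write:1
Words with frequency 4: call, wood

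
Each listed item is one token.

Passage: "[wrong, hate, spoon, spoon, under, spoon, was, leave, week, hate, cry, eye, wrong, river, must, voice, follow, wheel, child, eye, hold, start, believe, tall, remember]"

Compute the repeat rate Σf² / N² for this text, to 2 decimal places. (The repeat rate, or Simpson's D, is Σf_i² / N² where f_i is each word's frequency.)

Frequencies: spoon:3, wrong:2, hate:2, eye:2, under:1, was:1, leave:1, week:1, cry:1, river:1, must:1, voice:1, follow:1, wheel:1, child:1, hold:1, start:1, believe:1, tall:1, remember:1
Σf² = 37; N² = 625
Repeat rate = 37 / 625 = 0.06

0.06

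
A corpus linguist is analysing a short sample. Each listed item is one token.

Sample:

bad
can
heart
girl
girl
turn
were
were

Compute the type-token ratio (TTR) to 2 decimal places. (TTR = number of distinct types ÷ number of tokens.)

N = 8 tokens, V = 6 types.
TTR = V / N = 6 / 8 = 0.75

0.75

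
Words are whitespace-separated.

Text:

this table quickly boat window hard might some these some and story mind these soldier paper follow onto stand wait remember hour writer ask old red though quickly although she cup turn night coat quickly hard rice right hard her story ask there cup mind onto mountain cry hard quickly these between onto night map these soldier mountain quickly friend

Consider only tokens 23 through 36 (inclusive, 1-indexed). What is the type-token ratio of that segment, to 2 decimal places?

0.93

Segment tokens 23–36: writer, ask, old, red, though, quickly, although, she, cup, turn, night, coat, quickly, hard
Segment N = 14, segment V = 13.
TTR = 13 / 14 = 0.93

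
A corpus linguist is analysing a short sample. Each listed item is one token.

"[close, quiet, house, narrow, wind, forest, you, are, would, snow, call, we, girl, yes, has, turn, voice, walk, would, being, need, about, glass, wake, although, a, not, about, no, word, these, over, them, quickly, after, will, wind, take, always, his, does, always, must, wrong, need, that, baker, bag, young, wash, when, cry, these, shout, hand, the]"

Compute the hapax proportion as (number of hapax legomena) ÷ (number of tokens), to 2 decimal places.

Frequencies: wind:2, would:2, need:2, about:2, these:2, always:2, close:1, quiet:1, house:1, narrow:1, forest:1, you:1, are:1, snow:1, call:1, we:1, girl:1, yes:1, has:1, turn:1, … (30 more, each freq 1)
Hapax count = 44; token count = 56.
Ratio = 44 / 56 = 0.79

0.79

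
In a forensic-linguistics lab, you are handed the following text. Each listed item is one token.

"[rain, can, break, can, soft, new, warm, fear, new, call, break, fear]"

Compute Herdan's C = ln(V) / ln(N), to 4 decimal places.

0.8368

N = 12, V = 8.
ln(V) = 2.079442, ln(N) = 2.484907
C = 2.079442 / 2.484907 = 0.8368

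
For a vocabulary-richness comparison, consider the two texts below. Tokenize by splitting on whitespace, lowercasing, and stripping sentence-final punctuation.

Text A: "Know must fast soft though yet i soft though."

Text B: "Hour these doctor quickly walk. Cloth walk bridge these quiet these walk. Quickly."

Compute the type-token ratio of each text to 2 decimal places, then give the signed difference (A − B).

0.16

TTR(A) = 7/9 = 0.78
TTR(B) = 8/13 = 0.62
Difference = 0.78 − 0.62 = 0.16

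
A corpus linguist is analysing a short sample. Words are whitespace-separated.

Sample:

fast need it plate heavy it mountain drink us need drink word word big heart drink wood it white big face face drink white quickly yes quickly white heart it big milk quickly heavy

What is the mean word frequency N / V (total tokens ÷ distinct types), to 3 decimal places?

N = 34 tokens, V = 17 types.
Mean frequency = N / V = 34 / 17 = 2.000

2.000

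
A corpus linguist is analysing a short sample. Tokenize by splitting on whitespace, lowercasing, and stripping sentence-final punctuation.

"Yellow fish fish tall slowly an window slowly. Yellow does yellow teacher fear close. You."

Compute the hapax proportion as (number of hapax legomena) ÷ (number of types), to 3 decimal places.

0.727

Frequencies: yellow:3, fish:2, slowly:2, tall:1, an:1, window:1, does:1, teacher:1, fear:1, close:1, you:1
Hapax count = 8; type count = 11.
Ratio = 8 / 11 = 0.727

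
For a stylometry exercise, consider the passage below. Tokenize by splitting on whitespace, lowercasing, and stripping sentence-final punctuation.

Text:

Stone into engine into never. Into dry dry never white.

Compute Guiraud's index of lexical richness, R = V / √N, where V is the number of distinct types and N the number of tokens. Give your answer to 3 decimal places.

1.897

N = 10, V = 6.
√N = 3.162278
R = 6 / 3.162278 = 1.897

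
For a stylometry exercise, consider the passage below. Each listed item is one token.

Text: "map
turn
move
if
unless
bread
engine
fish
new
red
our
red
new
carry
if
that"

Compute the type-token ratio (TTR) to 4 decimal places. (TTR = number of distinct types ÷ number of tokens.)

0.8125

N = 16 tokens, V = 13 types.
TTR = V / N = 13 / 16 = 0.8125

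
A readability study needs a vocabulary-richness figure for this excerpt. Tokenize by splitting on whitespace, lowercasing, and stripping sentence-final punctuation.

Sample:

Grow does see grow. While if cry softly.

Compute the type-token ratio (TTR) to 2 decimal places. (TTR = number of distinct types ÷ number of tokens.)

0.88

N = 8 tokens, V = 7 types.
TTR = V / N = 7 / 8 = 0.88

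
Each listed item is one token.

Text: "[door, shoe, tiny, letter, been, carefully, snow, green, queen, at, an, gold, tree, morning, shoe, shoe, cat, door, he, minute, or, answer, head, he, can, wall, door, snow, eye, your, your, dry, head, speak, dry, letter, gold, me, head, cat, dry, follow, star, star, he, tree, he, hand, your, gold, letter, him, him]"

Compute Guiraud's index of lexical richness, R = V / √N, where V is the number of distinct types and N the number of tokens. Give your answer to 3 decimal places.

N = 53, V = 31.
√N = 7.280110
R = 31 / 7.280110 = 4.258

4.258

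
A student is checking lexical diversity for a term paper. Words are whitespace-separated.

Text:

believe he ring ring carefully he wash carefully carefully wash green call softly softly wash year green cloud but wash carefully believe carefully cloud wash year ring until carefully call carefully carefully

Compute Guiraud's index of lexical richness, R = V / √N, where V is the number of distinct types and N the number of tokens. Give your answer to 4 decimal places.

N = 32, V = 12.
√N = 5.656854
R = 12 / 5.656854 = 2.1213

2.1213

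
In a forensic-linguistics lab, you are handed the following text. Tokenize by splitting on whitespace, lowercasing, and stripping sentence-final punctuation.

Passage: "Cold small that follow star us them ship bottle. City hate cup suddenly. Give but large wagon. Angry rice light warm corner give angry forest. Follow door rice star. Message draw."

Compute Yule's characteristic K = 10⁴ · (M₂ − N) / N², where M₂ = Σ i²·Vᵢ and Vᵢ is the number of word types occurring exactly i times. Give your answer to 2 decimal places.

104.06

Frequencies: follow:2, star:2, give:2, angry:2, rice:2, cold:1, small:1, that:1, us:1, them:1, ship:1, bottle:1, city:1, hate:1, cup:1, suddenly:1, but:1, large:1, wagon:1, light:1, … (6 more, each freq 1)
N = 31. Frequency spectrum: V_1=21, V_2=5
M₂ = 1²·21 + 2²·5 = 41
K = 10000 × (41 − 31) / 31² = 104.06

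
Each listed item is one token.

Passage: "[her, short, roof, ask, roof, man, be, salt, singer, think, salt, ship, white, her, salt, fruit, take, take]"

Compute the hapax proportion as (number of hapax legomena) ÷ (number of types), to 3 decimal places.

Frequencies: salt:3, her:2, roof:2, take:2, short:1, ask:1, man:1, be:1, singer:1, think:1, ship:1, white:1, fruit:1
Hapax count = 9; type count = 13.
Ratio = 9 / 13 = 0.692

0.692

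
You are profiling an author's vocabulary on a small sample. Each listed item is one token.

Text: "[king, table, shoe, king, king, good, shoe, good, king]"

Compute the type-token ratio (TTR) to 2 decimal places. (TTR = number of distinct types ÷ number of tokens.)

N = 9 tokens, V = 4 types.
TTR = V / N = 4 / 9 = 0.44

0.44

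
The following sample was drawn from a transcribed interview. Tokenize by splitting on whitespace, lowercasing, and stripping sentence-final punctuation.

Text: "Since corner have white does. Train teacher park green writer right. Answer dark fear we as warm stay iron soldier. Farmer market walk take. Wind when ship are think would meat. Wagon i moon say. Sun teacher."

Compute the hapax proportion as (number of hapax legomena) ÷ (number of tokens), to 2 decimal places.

Frequencies: teacher:2, since:1, corner:1, have:1, white:1, does:1, train:1, park:1, green:1, writer:1, right:1, answer:1, dark:1, fear:1, we:1, as:1, warm:1, stay:1, iron:1, soldier:1, … (16 more, each freq 1)
Hapax count = 35; token count = 37.
Ratio = 35 / 37 = 0.95

0.95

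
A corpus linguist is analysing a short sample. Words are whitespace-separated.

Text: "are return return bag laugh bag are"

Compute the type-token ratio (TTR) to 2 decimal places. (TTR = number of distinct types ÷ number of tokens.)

0.57

N = 7 tokens, V = 4 types.
TTR = V / N = 4 / 7 = 0.57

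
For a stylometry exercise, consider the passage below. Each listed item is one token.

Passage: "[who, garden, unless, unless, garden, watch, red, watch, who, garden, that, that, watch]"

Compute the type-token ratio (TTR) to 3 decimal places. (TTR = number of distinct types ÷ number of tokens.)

0.462

N = 13 tokens, V = 6 types.
TTR = V / N = 6 / 13 = 0.462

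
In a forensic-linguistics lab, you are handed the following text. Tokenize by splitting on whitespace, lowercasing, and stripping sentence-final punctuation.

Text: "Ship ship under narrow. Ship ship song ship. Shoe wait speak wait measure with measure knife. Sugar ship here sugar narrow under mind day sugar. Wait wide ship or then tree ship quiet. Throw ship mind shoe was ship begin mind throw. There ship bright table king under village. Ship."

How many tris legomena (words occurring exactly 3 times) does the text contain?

Frequencies: ship:12, under:3, wait:3, sugar:3, mind:3, narrow:2, shoe:2, measure:2, throw:2, song:1, speak:1, with:1, knife:1, here:1, day:1, wide:1, or:1, then:1, tree:1, quiet:1, … (7 more, each freq 1)
Words with frequency 3: mind, sugar, under, wait

4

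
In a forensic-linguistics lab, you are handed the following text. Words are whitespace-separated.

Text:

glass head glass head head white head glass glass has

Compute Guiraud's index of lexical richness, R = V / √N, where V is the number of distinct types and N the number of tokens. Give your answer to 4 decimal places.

1.2649

N = 10, V = 4.
√N = 3.162278
R = 4 / 3.162278 = 1.2649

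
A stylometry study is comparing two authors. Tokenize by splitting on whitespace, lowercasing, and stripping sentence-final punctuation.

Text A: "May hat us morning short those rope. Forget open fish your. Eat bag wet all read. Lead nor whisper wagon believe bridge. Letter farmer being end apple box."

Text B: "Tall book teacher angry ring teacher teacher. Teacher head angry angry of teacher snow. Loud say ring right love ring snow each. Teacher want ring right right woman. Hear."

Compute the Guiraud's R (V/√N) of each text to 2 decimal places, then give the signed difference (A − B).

2.32

A: V=28, N=28, R=5.29
B: V=16, N=29, R=2.97
Difference = 5.29 − 2.97 = 2.32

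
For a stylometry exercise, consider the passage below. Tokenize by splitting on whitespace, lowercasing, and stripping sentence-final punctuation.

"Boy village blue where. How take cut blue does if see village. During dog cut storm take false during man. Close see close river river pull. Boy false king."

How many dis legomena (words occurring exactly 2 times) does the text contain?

10

Frequencies: boy:2, village:2, blue:2, take:2, cut:2, see:2, during:2, false:2, close:2, river:2, where:1, how:1, does:1, if:1, dog:1, storm:1, man:1, pull:1, king:1
Words with frequency 2: blue, boy, close, cut, during, false, river, see, take, village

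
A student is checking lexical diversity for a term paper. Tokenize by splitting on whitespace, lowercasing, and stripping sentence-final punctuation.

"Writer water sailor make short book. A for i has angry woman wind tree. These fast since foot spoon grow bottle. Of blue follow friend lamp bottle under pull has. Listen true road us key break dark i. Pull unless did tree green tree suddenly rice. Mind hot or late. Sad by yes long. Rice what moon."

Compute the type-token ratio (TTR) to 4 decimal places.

0.8772

N = 57 tokens, V = 50 types.
TTR = V / N = 50 / 57 = 0.8772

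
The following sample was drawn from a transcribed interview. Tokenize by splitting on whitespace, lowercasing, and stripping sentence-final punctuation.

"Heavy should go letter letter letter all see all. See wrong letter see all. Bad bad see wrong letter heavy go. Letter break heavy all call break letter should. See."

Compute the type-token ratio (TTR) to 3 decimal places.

N = 30 tokens, V = 10 types.
TTR = V / N = 10 / 30 = 0.333

0.333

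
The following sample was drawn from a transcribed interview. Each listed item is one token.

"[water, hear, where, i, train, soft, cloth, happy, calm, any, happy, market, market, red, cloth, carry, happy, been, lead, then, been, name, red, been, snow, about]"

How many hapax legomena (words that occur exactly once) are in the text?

Frequencies: happy:3, been:3, cloth:2, market:2, red:2, water:1, hear:1, where:1, i:1, train:1, soft:1, calm:1, any:1, carry:1, lead:1, then:1, name:1, snow:1, about:1
Hapax (freq=1): about, any, calm, carry, hear, i, lead, name, snow, soft, then, train, water, where

14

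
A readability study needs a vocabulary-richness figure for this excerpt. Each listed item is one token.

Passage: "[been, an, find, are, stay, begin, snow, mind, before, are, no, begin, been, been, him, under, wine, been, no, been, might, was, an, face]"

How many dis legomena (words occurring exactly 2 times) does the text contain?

4

Frequencies: been:5, an:2, are:2, begin:2, no:2, find:1, stay:1, snow:1, mind:1, before:1, him:1, under:1, wine:1, might:1, was:1, face:1
Words with frequency 2: an, are, begin, no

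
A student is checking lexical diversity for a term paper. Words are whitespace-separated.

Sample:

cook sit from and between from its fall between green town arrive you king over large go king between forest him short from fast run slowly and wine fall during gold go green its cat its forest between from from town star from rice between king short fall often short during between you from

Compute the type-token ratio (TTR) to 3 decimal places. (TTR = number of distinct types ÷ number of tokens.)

N = 54 tokens, V = 28 types.
TTR = V / N = 28 / 54 = 0.519

0.519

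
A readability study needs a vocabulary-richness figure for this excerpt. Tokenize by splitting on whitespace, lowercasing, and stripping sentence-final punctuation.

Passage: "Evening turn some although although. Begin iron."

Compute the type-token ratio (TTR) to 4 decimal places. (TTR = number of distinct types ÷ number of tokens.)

N = 7 tokens, V = 6 types.
TTR = V / N = 6 / 7 = 0.8571

0.8571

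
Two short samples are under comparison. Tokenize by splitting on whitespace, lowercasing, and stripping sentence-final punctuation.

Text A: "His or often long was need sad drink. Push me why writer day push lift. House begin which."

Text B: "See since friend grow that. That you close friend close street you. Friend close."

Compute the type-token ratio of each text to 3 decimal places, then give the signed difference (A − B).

TTR(A) = 17/18 = 0.944
TTR(B) = 8/14 = 0.571
Difference = 0.944 − 0.571 = 0.373

0.373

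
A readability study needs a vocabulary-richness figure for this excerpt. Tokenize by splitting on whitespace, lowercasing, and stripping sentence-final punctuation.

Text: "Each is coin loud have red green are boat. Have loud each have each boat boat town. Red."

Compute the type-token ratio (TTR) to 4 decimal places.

0.5556

N = 18 tokens, V = 10 types.
TTR = V / N = 10 / 18 = 0.5556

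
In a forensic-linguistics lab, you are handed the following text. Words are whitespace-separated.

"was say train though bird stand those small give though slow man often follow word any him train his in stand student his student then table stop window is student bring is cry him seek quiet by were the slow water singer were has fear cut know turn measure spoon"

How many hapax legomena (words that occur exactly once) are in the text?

Frequencies: student:3, train:2, though:2, stand:2, slow:2, him:2, his:2, is:2, were:2, was:1, say:1, bird:1, those:1, small:1, give:1, man:1, often:1, follow:1, word:1, any:1, … (20 more, each freq 1)
Hapax (freq=1): any, bird, bring, by, cry, cut, fear, follow, give, has, in, know, man, measure, often, quiet, say, seek, singer, small, spoon, stop, table, the, then, those, turn, was, water, window, word

31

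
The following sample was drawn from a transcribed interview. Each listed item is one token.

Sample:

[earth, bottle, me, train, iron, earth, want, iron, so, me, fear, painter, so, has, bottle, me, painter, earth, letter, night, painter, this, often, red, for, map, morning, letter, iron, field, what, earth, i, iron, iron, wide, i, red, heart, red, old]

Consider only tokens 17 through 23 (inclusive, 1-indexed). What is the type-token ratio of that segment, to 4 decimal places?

0.8571

Segment tokens 17–23: painter, earth, letter, night, painter, this, often
Segment N = 7, segment V = 6.
TTR = 6 / 7 = 0.8571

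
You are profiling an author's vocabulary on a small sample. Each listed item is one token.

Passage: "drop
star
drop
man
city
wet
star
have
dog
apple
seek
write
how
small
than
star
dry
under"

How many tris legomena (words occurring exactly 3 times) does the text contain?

Frequencies: star:3, drop:2, man:1, city:1, wet:1, have:1, dog:1, apple:1, seek:1, write:1, how:1, small:1, than:1, dry:1, under:1
Words with frequency 3: star

1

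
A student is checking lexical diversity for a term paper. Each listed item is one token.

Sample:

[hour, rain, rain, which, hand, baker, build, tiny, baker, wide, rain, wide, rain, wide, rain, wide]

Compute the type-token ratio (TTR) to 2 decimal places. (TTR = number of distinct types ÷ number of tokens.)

N = 16 tokens, V = 8 types.
TTR = V / N = 8 / 16 = 0.50

0.50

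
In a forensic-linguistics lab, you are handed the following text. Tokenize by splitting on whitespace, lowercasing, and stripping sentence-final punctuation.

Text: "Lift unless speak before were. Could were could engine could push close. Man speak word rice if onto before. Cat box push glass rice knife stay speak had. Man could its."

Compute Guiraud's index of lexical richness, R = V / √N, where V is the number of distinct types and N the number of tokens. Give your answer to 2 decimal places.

N = 31, V = 21.
√N = 5.567764
R = 21 / 5.567764 = 3.77

3.77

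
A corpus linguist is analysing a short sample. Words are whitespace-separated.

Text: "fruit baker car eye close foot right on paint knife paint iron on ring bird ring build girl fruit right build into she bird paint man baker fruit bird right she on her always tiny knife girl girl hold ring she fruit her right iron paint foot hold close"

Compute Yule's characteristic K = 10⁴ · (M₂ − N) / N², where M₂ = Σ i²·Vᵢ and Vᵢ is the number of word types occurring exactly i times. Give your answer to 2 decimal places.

Frequencies: fruit:4, right:4, paint:4, on:3, ring:3, bird:3, girl:3, she:3, baker:2, close:2, foot:2, knife:2, iron:2, build:2, her:2, hold:2, car:1, eye:1, into:1, man:1, … (2 more, each freq 1)
N = 49. Frequency spectrum: V_1=6, V_2=8, V_3=5, V_4=3
M₂ = 1²·6 + 2²·8 + 3²·5 + 4²·3 = 131
K = 10000 × (131 − 49) / 49² = 341.52

341.52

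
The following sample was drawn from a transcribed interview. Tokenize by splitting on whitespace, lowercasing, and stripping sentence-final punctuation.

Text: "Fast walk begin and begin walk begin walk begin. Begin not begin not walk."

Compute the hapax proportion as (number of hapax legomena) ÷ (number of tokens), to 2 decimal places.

Frequencies: begin:6, walk:4, not:2, fast:1, and:1
Hapax count = 2; token count = 14.
Ratio = 2 / 14 = 0.14

0.14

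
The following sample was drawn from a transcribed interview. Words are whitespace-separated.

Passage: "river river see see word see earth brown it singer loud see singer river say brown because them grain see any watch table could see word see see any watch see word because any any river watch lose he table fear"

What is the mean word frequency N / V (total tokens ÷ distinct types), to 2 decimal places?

2.16

N = 41 tokens, V = 19 types.
Mean frequency = N / V = 41 / 19 = 2.16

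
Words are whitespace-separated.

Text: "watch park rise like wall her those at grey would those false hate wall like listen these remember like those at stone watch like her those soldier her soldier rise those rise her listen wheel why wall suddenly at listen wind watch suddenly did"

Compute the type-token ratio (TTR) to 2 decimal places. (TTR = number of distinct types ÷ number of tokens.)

0.50

N = 44 tokens, V = 22 types.
TTR = V / N = 22 / 44 = 0.50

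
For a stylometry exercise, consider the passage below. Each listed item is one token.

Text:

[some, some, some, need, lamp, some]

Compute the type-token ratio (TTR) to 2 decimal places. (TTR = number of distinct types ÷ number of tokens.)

0.50

N = 6 tokens, V = 3 types.
TTR = V / N = 3 / 6 = 0.50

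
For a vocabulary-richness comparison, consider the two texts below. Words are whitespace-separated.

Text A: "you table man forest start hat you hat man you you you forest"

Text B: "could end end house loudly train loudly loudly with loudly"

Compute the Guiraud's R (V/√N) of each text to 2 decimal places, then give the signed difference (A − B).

-0.24

A: V=6, N=13, R=1.66
B: V=6, N=10, R=1.90
Difference = 1.66 − 1.90 = -0.24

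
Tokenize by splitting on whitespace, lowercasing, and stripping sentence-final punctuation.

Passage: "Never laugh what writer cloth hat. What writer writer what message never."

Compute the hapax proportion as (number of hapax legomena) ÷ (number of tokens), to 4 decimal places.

0.3333

Frequencies: what:3, writer:3, never:2, laugh:1, cloth:1, hat:1, message:1
Hapax count = 4; token count = 12.
Ratio = 4 / 12 = 0.3333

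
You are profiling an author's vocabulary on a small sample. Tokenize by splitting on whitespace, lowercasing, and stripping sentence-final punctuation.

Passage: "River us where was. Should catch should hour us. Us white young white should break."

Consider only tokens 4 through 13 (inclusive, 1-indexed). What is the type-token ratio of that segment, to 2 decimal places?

0.70

Segment tokens 4–13: was, should, catch, should, hour, us, us, white, young, white
Segment N = 10, segment V = 7.
TTR = 7 / 10 = 0.70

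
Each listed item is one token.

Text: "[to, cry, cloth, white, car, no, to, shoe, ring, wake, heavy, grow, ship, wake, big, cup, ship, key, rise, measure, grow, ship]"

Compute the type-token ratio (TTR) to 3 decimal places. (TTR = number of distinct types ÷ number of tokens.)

0.773

N = 22 tokens, V = 17 types.
TTR = V / N = 17 / 22 = 0.773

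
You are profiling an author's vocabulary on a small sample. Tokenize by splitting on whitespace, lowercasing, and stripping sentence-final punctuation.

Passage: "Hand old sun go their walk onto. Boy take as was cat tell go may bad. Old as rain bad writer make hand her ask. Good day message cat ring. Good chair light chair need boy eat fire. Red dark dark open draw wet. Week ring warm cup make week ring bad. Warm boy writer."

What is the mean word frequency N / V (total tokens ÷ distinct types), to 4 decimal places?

1.4865

N = 55 tokens, V = 37 types.
Mean frequency = N / V = 55 / 37 = 1.4865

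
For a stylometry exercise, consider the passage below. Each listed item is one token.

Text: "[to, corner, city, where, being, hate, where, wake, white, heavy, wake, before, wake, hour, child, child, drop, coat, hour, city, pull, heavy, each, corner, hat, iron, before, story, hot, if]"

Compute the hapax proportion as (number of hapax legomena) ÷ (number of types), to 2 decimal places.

Frequencies: wake:3, corner:2, city:2, where:2, heavy:2, before:2, hour:2, child:2, to:1, being:1, hate:1, white:1, drop:1, coat:1, pull:1, each:1, hat:1, iron:1, story:1, hot:1, … (1 more, each freq 1)
Hapax count = 13; type count = 21.
Ratio = 13 / 21 = 0.62

0.62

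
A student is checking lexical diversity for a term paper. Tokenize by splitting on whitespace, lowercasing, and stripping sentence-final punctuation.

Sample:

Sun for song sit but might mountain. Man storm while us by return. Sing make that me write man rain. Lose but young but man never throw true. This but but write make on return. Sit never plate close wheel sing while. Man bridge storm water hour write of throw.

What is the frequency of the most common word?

5

Frequencies: but:5, man:4, write:3, sit:2, storm:2, while:2, return:2, sing:2, make:2, never:2, throw:2, sun:1, for:1, song:1, might:1, mountain:1, us:1, by:1, that:1, me:1, … (13 more, each freq 1)
Most common: 'but' with frequency 5.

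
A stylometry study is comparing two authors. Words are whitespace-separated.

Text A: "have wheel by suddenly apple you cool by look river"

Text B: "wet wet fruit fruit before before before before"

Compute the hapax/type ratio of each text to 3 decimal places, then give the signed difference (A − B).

A: hapax=8, V=9, ratio=0.889
B: hapax=0, V=3, ratio=0.000
Difference = 0.889 − 0.000 = 0.889

0.889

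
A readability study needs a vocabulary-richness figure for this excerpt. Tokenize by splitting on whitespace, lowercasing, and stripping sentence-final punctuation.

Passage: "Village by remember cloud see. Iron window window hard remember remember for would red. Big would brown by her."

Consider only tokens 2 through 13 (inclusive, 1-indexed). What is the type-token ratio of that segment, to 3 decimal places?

Segment tokens 2–13: by, remember, cloud, see, iron, window, window, hard, remember, remember, for, would
Segment N = 12, segment V = 9.
TTR = 9 / 12 = 0.750

0.750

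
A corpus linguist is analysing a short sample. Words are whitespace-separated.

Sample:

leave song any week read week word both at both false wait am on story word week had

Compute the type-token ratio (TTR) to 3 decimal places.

0.778

N = 18 tokens, V = 14 types.
TTR = V / N = 14 / 18 = 0.778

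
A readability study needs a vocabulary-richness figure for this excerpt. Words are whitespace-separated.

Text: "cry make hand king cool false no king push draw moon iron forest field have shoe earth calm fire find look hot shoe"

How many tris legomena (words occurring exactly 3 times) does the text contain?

0

Frequencies: king:2, shoe:2, cry:1, make:1, hand:1, cool:1, false:1, no:1, push:1, draw:1, moon:1, iron:1, forest:1, field:1, have:1, earth:1, calm:1, fire:1, find:1, look:1, … (1 more, each freq 1)
Words with frequency 3: (none)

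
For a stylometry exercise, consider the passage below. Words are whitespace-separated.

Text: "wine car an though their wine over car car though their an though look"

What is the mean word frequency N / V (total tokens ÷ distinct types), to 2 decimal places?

N = 14 tokens, V = 7 types.
Mean frequency = N / V = 14 / 7 = 2.00

2.00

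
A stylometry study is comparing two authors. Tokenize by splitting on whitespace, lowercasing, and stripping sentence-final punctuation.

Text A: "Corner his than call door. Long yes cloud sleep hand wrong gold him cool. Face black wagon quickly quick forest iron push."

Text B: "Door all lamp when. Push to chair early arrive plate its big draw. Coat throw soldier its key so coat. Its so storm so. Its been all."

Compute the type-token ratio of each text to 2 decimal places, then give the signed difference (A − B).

TTR(A) = 22/22 = 1.00
TTR(B) = 20/27 = 0.74
Difference = 1.00 − 0.74 = 0.26

0.26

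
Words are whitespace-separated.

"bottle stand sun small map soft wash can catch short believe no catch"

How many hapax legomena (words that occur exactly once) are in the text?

11

Frequencies: catch:2, bottle:1, stand:1, sun:1, small:1, map:1, soft:1, wash:1, can:1, short:1, believe:1, no:1
Hapax (freq=1): believe, bottle, can, map, no, short, small, soft, stand, sun, wash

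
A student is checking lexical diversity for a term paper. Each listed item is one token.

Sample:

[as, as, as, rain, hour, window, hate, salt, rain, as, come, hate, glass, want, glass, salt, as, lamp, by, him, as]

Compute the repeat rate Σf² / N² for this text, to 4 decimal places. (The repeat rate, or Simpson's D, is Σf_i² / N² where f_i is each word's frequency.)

Frequencies: as:6, rain:2, hate:2, salt:2, glass:2, hour:1, window:1, come:1, want:1, lamp:1, by:1, him:1
Σf² = 59; N² = 441
Repeat rate = 59 / 441 = 0.1338

0.1338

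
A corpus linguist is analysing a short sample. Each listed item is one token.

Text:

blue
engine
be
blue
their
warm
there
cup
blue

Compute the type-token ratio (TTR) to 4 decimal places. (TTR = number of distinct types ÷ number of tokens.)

N = 9 tokens, V = 7 types.
TTR = V / N = 7 / 9 = 0.7778

0.7778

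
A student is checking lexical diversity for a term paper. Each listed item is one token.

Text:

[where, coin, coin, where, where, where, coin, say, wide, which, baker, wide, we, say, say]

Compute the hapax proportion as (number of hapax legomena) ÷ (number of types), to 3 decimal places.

0.429

Frequencies: where:4, coin:3, say:3, wide:2, which:1, baker:1, we:1
Hapax count = 3; type count = 7.
Ratio = 3 / 7 = 0.429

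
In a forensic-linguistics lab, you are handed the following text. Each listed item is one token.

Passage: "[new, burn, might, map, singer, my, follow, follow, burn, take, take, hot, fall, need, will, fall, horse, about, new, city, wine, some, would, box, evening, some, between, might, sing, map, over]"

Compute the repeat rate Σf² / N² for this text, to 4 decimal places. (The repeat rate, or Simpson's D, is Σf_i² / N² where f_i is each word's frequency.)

0.0489

Frequencies: new:2, burn:2, might:2, map:2, follow:2, take:2, fall:2, some:2, singer:1, my:1, hot:1, need:1, will:1, horse:1, about:1, city:1, wine:1, would:1, box:1, evening:1, … (3 more, each freq 1)
Σf² = 47; N² = 961
Repeat rate = 47 / 961 = 0.0489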